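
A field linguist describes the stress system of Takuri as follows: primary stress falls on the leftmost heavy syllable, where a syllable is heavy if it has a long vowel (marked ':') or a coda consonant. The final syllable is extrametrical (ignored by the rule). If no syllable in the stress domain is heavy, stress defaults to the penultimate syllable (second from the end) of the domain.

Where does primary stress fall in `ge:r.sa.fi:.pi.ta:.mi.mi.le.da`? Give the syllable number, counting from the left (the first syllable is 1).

1

The final syllable (9, da) is extrametrical; the stress domain is syllables 1–8.
Weights: 1 ge:r H, 2 sa L, 3 fi: H, 4 pi L, 5 ta: H, 6 mi L, 7 mi L, 8 le L.
Heavy syllables in the domain: 1, 3, 5. The leftmost is syllable 1 (ge:r).
Primary stress: syllable 1 → ˈge:r.sa.fi:.pi.ta:.mi.mi.le.da.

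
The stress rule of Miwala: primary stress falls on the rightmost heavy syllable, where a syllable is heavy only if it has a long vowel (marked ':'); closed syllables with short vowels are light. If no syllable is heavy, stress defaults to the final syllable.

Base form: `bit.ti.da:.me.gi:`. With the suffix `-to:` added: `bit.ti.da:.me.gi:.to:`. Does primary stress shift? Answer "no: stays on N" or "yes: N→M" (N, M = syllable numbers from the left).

Base `bit.ti.da:.me.gi:` (5 syllables):
  Weights: 1 bit L, 2 ti L, 3 da: H, 4 me L, 5 gi: H.
  Heavy syllables in the domain: 3, 5. The rightmost is syllable 5 (gi:).
  → primary stress on syllable 5.
Suffixed `bit.ti.da:.me.gi:.to:` (6 syllables):
  Weights: 1 bit L, 2 ti L, 3 da: H, 4 me L, 5 gi: H, 6 to: H.
  Heavy syllables in the domain: 3, 5, 6. The rightmost is syllable 6 (to:).
  → primary stress on syllable 6.

yes: 5→6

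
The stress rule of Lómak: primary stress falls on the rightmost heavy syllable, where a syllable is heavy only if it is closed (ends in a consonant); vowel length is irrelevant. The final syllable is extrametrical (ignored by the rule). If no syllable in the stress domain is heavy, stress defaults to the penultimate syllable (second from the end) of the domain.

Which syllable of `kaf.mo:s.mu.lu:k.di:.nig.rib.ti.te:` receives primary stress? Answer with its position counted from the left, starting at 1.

The final syllable (9, te:) is extrametrical; the stress domain is syllables 1–8.
Weights: 1 kaf H, 2 mo:s H, 3 mu L, 4 lu:k H, 5 di: L, 6 nig H, 7 rib H, 8 ti L.
Heavy syllables in the domain: 1, 2, 4, 6, 7. The rightmost is syllable 7 (rib).
Primary stress: syllable 7 → kaf.mo:s.mu.lu:k.di:.nig.ˈrib.ti.te:.

7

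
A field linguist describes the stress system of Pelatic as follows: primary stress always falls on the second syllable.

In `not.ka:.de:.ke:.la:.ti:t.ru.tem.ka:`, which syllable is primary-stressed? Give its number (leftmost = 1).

The word has 9 syllables; the second syllable is syllable 2 (ka:).
Primary stress: syllable 2 → not.ˈka:.de:.ke:.la:.ti:t.ru.tem.ka:.

2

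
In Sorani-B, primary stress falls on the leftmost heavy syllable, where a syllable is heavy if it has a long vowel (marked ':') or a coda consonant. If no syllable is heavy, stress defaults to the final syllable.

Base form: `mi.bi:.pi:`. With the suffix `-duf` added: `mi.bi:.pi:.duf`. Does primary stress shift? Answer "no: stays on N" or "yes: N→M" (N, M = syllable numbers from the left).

no: stays on 2

Base `mi.bi:.pi:` (3 syllables):
  Weights: 1 mi L, 2 bi: H, 3 pi: H.
  Heavy syllables in the domain: 2, 3. The leftmost is syllable 2 (bi:).
  → primary stress on syllable 2.
Suffixed `mi.bi:.pi:.duf` (4 syllables):
  Weights: 1 mi L, 2 bi: H, 3 pi: H, 4 duf H.
  Heavy syllables in the domain: 2, 3, 4. The leftmost is syllable 2 (bi:).
  → primary stress on syllable 2.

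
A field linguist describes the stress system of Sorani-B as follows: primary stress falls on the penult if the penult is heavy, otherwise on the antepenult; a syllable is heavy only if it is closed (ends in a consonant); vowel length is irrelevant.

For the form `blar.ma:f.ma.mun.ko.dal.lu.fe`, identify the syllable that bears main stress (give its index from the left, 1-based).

Weights: 6 dal H, 7 lu L, 8 fe L.
The penult (syllable 7, lu) is light, so stress falls on the antepenult (syllable 6, dal).
Primary stress: syllable 6 → blar.ma:f.ma.mun.ko.ˈdal.lu.fe.

6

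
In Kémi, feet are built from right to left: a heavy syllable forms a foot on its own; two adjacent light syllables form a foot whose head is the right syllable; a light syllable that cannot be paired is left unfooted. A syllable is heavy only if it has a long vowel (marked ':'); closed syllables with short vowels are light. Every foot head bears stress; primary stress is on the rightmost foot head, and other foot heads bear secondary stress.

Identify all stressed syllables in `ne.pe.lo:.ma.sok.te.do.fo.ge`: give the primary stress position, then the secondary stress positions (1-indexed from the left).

primary 9, secondary 2, 3, 5, 7

Weights: 1 ne L, 2 pe L, 3 lo: H, 4 ma L, 5 sok L, 6 te L, 7 do L, 8 fo L, 9 ge L.
Parse right to left (heavy = foot alone; LL = one foot; stranded L unfooted): (ne.ˈpe) (ˈlo:) (ma.ˈsok) (te.ˈdo) (fo.ˈge).
Foot heads: 2, 3, 5, 7, 9.
Primary stress on the rightmost head = syllable 9.
Secondary stress on 2, 3, 5, 7: ne.ˌpe.ˌlo:.ma.ˌsok.te.ˌdo.fo.ˈge.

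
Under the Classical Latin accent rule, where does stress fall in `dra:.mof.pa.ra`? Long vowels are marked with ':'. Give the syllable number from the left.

2

Classical Latin: stress the penult if heavy (long vowel or closed), else the antepenult.
Weights: 2 mof H, 3 pa L, 4 ra L.
The penult (syllable 3, pa) is light, so stress falls on the antepenult (syllable 2, mof).
Stress on syllable 2: dra:.ˈmof.pa.ra.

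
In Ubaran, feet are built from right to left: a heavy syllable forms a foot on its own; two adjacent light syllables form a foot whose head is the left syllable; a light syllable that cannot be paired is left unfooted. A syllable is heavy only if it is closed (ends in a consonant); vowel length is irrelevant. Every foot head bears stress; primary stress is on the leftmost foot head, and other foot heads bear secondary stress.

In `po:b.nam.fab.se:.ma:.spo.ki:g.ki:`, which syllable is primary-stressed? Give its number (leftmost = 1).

1

Weights: 1 po:b H, 2 nam H, 3 fab H, 4 se: L, 5 ma: L, 6 spo L, 7 ki:g H, 8 ki: L.
Parse right to left (heavy = foot alone; LL = one foot; stranded L unfooted): (ˈpo:b) (ˈnam) (ˈfab) se: (ˈma:.spo) (ˈki:g) ki:.
Foot heads: 1, 2, 3, 5, 7.
Primary stress on the leftmost head = syllable 1.
Primary stress: syllable 1 → ˈpo:b.nam.fab.se:.ma:.spo.ki:g.ki:.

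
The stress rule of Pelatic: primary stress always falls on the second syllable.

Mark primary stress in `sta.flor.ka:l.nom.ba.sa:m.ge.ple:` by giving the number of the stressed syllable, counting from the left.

2

The word has 8 syllables; the second syllable is syllable 2 (flor).
Primary stress: syllable 2 → sta.ˈflor.ka:l.nom.ba.sa:m.ge.ple:.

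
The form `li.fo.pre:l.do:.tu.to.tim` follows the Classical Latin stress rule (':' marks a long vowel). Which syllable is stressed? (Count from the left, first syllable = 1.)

5

Classical Latin: stress the penult if heavy (long vowel or closed), else the antepenult.
Weights: 5 tu L, 6 to L, 7 tim H.
The penult (syllable 6, to) is light, so stress falls on the antepenult (syllable 5, tu).
Stress on syllable 5: li.fo.pre:l.do:.ˈtu.to.tim.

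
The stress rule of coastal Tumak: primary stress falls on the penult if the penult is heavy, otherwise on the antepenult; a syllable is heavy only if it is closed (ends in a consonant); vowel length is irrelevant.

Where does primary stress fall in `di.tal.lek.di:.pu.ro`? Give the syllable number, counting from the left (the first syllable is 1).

Weights: 4 di: L, 5 pu L, 6 ro L.
The penult (syllable 5, pu) is light, so stress falls on the antepenult (syllable 4, di:).
Primary stress: syllable 4 → di.tal.lek.ˈdi:.pu.ro.

4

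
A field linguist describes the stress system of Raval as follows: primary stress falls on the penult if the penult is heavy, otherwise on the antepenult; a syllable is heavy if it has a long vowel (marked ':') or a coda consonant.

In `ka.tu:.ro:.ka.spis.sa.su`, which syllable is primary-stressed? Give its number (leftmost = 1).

Weights: 5 spis H, 6 sa L, 7 su L.
The penult (syllable 6, sa) is light, so stress falls on the antepenult (syllable 5, spis).
Primary stress: syllable 5 → ka.tu:.ro:.ka.ˈspis.sa.su.

5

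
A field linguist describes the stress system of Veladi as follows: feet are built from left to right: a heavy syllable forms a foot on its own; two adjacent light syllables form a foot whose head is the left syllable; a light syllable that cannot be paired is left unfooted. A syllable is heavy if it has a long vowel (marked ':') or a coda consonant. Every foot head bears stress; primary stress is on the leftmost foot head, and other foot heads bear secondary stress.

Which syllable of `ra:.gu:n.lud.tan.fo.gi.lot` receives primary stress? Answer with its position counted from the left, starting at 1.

1

Weights: 1 ra: H, 2 gu:n H, 3 lud H, 4 tan H, 5 fo L, 6 gi L, 7 lot H.
Parse left to right (heavy = foot alone; LL = one foot; stranded L unfooted): (ˈra:) (ˈgu:n) (ˈlud) (ˈtan) (ˈfo.gi) (ˈlot).
Foot heads: 1, 2, 3, 4, 5, 7.
Primary stress on the leftmost head = syllable 1.
Primary stress: syllable 1 → ˈra:.gu:n.lud.tan.fo.gi.lot.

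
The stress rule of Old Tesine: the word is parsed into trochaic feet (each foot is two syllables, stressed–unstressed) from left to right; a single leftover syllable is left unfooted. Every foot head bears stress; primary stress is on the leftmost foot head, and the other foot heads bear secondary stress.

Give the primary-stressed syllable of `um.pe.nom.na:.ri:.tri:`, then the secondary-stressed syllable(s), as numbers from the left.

primary 1, secondary 3, 5

Parse left to right into trochaic (ˈσσ) feet: (ˈum.pe) (ˈnom.na:) (ˈri:.tri:).
Foot heads (stressed positions): 1, 3, 5.
End Rule Leftmost: primary stress on the leftmost head = syllable 1.
Secondary stress on 3, 5: ˈum.pe.ˌnom.na:.ˌri:.tri:.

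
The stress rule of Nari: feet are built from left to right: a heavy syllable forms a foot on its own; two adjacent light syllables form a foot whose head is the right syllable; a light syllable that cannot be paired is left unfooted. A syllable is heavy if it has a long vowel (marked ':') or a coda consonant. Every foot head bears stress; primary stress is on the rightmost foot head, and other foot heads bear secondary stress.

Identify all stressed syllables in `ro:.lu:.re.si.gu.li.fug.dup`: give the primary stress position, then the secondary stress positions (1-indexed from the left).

primary 8, secondary 1, 2, 4, 6, 7

Weights: 1 ro: H, 2 lu: H, 3 re L, 4 si L, 5 gu L, 6 li L, 7 fug H, 8 dup H.
Parse left to right (heavy = foot alone; LL = one foot; stranded L unfooted): (ˈro:) (ˈlu:) (re.ˈsi) (gu.ˈli) (ˈfug) (ˈdup).
Foot heads: 1, 2, 4, 6, 7, 8.
Primary stress on the rightmost head = syllable 8.
Secondary stress on 1, 2, 4, 6, 7: ˌro:.ˌlu:.re.ˌsi.gu.ˌli.ˌfug.ˈdup.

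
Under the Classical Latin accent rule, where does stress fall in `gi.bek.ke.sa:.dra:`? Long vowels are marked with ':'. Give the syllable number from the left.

4

Classical Latin: stress the penult if heavy (long vowel or closed), else the antepenult.
Weights: 3 ke L, 4 sa: H, 5 dra: H.
The penult (syllable 4, sa:) is heavy, so it takes stress.
Stress on syllable 4: gi.bek.ke.ˈsa:.dra:.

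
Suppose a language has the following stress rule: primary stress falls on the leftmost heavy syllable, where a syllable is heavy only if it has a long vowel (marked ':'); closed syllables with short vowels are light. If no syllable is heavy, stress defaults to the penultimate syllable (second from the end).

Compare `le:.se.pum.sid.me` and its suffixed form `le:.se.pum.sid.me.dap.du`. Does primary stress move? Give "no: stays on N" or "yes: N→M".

no: stays on 1

Base `le:.se.pum.sid.me` (5 syllables):
  Weights: 1 le: H, 2 se L, 3 pum L, 4 sid L, 5 me L.
  Heavy syllables in the domain: 1. The leftmost is syllable 1 (le:).
  → primary stress on syllable 1.
Suffixed `le:.se.pum.sid.me.dap.du` (7 syllables):
  Weights: 1 le: H, 2 se L, 3 pum L, 4 sid L, 5 me L, 6 dap L, 7 du L.
  Heavy syllables in the domain: 1. The leftmost is syllable 1 (le:).
  → primary stress on syllable 1.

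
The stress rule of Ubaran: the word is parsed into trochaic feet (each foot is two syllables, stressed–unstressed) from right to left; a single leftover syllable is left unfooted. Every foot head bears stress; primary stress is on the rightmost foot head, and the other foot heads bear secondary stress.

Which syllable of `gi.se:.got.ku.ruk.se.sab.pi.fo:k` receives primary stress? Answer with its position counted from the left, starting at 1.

Parse right to left into trochaic (ˈσσ) feet: gi (ˈse:.got) (ˈku.ruk) (ˈse.sab) (ˈpi.fo:k). Syllable 1 is left unfooted.
Foot heads (stressed positions): 2, 4, 6, 8.
End Rule Rightmost: primary stress on the rightmost head = syllable 8.
Primary stress: syllable 8 → gi.se:.got.ku.ruk.se.sab.ˈpi.fo:k.

8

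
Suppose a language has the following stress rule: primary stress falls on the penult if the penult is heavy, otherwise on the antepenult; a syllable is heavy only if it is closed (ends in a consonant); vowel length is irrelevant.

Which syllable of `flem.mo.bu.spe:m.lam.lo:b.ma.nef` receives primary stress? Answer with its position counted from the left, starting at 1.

6

Weights: 6 lo:b H, 7 ma L, 8 nef H.
The penult (syllable 7, ma) is light, so stress falls on the antepenult (syllable 6, lo:b).
Primary stress: syllable 6 → flem.mo.bu.spe:m.lam.ˈlo:b.ma.nef.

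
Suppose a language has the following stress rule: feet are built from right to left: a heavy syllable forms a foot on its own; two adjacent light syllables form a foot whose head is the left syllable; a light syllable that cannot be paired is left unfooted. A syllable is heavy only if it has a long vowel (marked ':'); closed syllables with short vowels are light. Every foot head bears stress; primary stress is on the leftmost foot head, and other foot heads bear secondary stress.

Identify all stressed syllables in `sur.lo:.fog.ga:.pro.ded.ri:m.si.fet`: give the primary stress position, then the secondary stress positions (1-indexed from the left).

Weights: 1 sur L, 2 lo: H, 3 fog L, 4 ga: H, 5 pro L, 6 ded L, 7 ri:m H, 8 si L, 9 fet L.
Parse right to left (heavy = foot alone; LL = one foot; stranded L unfooted): sur (ˈlo:) fog (ˈga:) (ˈpro.ded) (ˈri:m) (ˈsi.fet).
Foot heads: 2, 4, 5, 7, 8.
Primary stress on the leftmost head = syllable 2.
Secondary stress on 4, 5, 7, 8: sur.ˈlo:.fog.ˌga:.ˌpro.ded.ˌri:m.ˌsi.fet.

primary 2, secondary 4, 5, 7, 8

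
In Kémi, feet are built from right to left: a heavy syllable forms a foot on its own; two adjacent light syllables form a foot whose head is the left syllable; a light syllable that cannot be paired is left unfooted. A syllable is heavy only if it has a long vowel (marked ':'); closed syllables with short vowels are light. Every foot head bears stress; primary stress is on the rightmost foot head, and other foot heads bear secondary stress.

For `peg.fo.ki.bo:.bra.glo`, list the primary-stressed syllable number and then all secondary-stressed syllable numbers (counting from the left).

primary 5, secondary 2, 4

Weights: 1 peg L, 2 fo L, 3 ki L, 4 bo: H, 5 bra L, 6 glo L.
Parse right to left (heavy = foot alone; LL = one foot; stranded L unfooted): peg (ˈfo.ki) (ˈbo:) (ˈbra.glo).
Foot heads: 2, 4, 5.
Primary stress on the rightmost head = syllable 5.
Secondary stress on 2, 4: peg.ˌfo.ki.ˌbo:.ˈbra.glo.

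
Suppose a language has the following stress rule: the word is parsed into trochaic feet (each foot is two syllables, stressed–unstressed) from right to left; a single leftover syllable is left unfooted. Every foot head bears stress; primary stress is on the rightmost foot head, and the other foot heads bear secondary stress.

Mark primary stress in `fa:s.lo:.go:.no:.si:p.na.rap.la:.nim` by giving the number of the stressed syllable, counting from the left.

Parse right to left into trochaic (ˈσσ) feet: fa:s (ˈlo:.go:) (ˈno:.si:p) (ˈna.rap) (ˈla:.nim). Syllable 1 is left unfooted.
Foot heads (stressed positions): 2, 4, 6, 8.
End Rule Rightmost: primary stress on the rightmost head = syllable 8.
Primary stress: syllable 8 → fa:s.lo:.go:.no:.si:p.na.rap.ˈla:.nim.

8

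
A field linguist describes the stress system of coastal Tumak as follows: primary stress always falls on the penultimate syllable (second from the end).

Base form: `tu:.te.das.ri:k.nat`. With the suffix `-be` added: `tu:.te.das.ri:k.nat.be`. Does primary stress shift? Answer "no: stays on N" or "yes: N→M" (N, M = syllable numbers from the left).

yes: 4→5

Base `tu:.te.das.ri:k.nat` (5 syllables):
  The word has 5 syllables; the penultimate syllable (second from the end) is syllable 4 (ri:k).
  → primary stress on syllable 4.
Suffixed `tu:.te.das.ri:k.nat.be` (6 syllables):
  The word has 6 syllables; the penultimate syllable (second from the end) is syllable 5 (nat).
  → primary stress on syllable 5.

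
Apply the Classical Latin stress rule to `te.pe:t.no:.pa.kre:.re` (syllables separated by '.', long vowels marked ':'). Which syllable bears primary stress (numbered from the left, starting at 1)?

Classical Latin: stress the penult if heavy (long vowel or closed), else the antepenult.
Weights: 4 pa L, 5 kre: H, 6 re L.
The penult (syllable 5, kre:) is heavy, so it takes stress.
Stress on syllable 5: te.pe:t.no:.pa.ˈkre:.re.

5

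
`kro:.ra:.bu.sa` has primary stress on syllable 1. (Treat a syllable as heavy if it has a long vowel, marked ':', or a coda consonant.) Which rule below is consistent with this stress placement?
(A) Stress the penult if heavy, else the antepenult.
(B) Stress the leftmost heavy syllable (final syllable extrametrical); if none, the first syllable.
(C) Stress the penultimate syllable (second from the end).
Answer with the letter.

B

Rule A → syllable 2 (observed: 1).
Rule B → syllable 1 ✓.
Rule C → syllable 3 (observed: 1).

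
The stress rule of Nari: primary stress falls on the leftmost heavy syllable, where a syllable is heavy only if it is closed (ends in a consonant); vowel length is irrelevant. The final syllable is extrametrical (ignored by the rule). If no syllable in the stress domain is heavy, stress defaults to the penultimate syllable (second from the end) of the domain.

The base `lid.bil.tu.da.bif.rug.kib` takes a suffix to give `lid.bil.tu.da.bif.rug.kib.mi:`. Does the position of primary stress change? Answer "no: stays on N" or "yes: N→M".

Base `lid.bil.tu.da.bif.rug.kib` (7 syllables):
  The final syllable (7, kib) is extrametrical; the stress domain is syllables 1–6.
  Weights: 1 lid H, 2 bil H, 3 tu L, 4 da L, 5 bif H, 6 rug H.
  Heavy syllables in the domain: 1, 2, 5, 6. The leftmost is syllable 1 (lid).
  → primary stress on syllable 1.
Suffixed `lid.bil.tu.da.bif.rug.kib.mi:` (8 syllables):
  The final syllable (8, mi:) is extrametrical; the stress domain is syllables 1–7.
  Weights: 1 lid H, 2 bil H, 3 tu L, 4 da L, 5 bif H, 6 rug H, 7 kib H.
  Heavy syllables in the domain: 1, 2, 5, 6, 7. The leftmost is syllable 1 (lid).
  → primary stress on syllable 1.

no: stays on 1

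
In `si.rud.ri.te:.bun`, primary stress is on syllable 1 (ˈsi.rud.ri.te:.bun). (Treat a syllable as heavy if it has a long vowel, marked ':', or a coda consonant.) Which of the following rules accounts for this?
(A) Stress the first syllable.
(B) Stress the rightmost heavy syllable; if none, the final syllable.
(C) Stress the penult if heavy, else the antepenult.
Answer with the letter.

Rule A → syllable 1 ✓.
Rule B → syllable 5 (observed: 1).
Rule C → syllable 4 (observed: 1).

A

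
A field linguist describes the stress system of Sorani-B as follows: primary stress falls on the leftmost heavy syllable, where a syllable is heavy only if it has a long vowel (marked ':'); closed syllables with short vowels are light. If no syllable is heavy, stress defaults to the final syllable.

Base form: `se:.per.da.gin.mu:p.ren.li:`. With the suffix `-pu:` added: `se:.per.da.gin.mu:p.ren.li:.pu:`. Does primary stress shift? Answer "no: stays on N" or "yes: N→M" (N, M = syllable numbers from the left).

Base `se:.per.da.gin.mu:p.ren.li:` (7 syllables):
  Weights: 1 se: H, 2 per L, 3 da L, 4 gin L, 5 mu:p H, 6 ren L, 7 li: H.
  Heavy syllables in the domain: 1, 5, 7. The leftmost is syllable 1 (se:).
  → primary stress on syllable 1.
Suffixed `se:.per.da.gin.mu:p.ren.li:.pu:` (8 syllables):
  Weights: 1 se: H, 2 per L, 3 da L, 4 gin L, 5 mu:p H, 6 ren L, 7 li: H, 8 pu: H.
  Heavy syllables in the domain: 1, 5, 7, 8. The leftmost is syllable 1 (se:).
  → primary stress on syllable 1.

no: stays on 1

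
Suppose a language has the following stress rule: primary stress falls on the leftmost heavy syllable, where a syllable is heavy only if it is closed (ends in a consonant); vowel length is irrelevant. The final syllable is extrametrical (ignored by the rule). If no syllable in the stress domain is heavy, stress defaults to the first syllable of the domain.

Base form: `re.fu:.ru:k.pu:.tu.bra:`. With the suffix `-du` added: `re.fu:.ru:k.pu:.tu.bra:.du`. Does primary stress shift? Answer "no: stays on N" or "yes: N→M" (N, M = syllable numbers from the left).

no: stays on 3

Base `re.fu:.ru:k.pu:.tu.bra:` (6 syllables):
  The final syllable (6, bra:) is extrametrical; the stress domain is syllables 1–5.
  Weights: 1 re L, 2 fu: L, 3 ru:k H, 4 pu: L, 5 tu L.
  Heavy syllables in the domain: 3. The leftmost is syllable 3 (ru:k).
  → primary stress on syllable 3.
Suffixed `re.fu:.ru:k.pu:.tu.bra:.du` (7 syllables):
  The final syllable (7, du) is extrametrical; the stress domain is syllables 1–6.
  Weights: 1 re L, 2 fu: L, 3 ru:k H, 4 pu: L, 5 tu L, 6 bra: L.
  Heavy syllables in the domain: 3. The leftmost is syllable 3 (ru:k).
  → primary stress on syllable 3.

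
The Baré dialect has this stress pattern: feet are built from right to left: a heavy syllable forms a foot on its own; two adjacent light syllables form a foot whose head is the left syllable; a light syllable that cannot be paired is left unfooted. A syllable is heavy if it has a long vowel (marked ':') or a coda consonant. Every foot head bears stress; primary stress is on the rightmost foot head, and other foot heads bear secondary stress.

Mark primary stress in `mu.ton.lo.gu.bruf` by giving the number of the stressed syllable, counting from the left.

Weights: 1 mu L, 2 ton H, 3 lo L, 4 gu L, 5 bruf H.
Parse right to left (heavy = foot alone; LL = one foot; stranded L unfooted): mu (ˈton) (ˈlo.gu) (ˈbruf).
Foot heads: 2, 3, 5.
Primary stress on the rightmost head = syllable 5.
Primary stress: syllable 5 → mu.ton.lo.gu.ˈbruf.

5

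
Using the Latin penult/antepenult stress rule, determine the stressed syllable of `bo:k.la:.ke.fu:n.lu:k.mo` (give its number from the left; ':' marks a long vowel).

Classical Latin: stress the penult if heavy (long vowel or closed), else the antepenult.
Weights: 4 fu:n H, 5 lu:k H, 6 mo L.
The penult (syllable 5, lu:k) is heavy, so it takes stress.
Stress on syllable 5: bo:k.la:.ke.fu:n.ˈlu:k.mo.

5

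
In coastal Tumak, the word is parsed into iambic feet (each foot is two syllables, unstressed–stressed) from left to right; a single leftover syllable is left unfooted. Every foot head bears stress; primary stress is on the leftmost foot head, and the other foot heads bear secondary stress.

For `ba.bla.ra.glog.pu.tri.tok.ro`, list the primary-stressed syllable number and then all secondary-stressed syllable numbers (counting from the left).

Parse left to right into iambic (σˈσ) feet: (ba.ˈbla) (ra.ˈglog) (pu.ˈtri) (tok.ˈro).
Foot heads (stressed positions): 2, 4, 6, 8.
End Rule Leftmost: primary stress on the leftmost head = syllable 2.
Secondary stress on 4, 6, 8: ba.ˈbla.ra.ˌglog.pu.ˌtri.tok.ˌro.

primary 2, secondary 4, 6, 8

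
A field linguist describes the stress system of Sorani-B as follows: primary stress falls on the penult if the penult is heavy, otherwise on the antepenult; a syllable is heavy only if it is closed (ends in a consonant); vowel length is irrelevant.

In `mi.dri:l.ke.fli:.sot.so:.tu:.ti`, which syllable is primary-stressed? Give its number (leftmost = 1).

6

Weights: 6 so: L, 7 tu: L, 8 ti L.
The penult (syllable 7, tu:) is light, so stress falls on the antepenult (syllable 6, so:).
Primary stress: syllable 6 → mi.dri:l.ke.fli:.sot.ˈso:.tu:.ti.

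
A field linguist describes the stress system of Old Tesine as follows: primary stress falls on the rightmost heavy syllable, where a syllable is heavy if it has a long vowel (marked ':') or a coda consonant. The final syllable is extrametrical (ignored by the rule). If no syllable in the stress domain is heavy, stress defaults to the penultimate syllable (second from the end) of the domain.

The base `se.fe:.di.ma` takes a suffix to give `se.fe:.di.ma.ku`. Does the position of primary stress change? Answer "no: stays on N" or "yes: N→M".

Base `se.fe:.di.ma` (4 syllables):
  The final syllable (4, ma) is extrametrical; the stress domain is syllables 1–3.
  Weights: 1 se L, 2 fe: H, 3 di L.
  Heavy syllables in the domain: 2. The rightmost is syllable 2 (fe:).
  → primary stress on syllable 2.
Suffixed `se.fe:.di.ma.ku` (5 syllables):
  The final syllable (5, ku) is extrametrical; the stress domain is syllables 1–4.
  Weights: 1 se L, 2 fe: H, 3 di L, 4 ma L.
  Heavy syllables in the domain: 2. The rightmost is syllable 2 (fe:).
  → primary stress on syllable 2.

no: stays on 2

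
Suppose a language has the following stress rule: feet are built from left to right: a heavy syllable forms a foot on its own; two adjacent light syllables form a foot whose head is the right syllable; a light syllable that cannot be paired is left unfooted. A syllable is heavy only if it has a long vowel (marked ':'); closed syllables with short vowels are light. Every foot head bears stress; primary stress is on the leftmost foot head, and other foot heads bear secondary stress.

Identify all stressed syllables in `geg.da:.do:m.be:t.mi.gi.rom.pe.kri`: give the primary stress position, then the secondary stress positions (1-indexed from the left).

Weights: 1 geg L, 2 da: H, 3 do:m H, 4 be:t H, 5 mi L, 6 gi L, 7 rom L, 8 pe L, 9 kri L.
Parse left to right (heavy = foot alone; LL = one foot; stranded L unfooted): geg (ˈda:) (ˈdo:m) (ˈbe:t) (mi.ˈgi) (rom.ˈpe) kri.
Foot heads: 2, 3, 4, 6, 8.
Primary stress on the leftmost head = syllable 2.
Secondary stress on 3, 4, 6, 8: geg.ˈda:.ˌdo:m.ˌbe:t.mi.ˌgi.rom.ˌpe.kri.

primary 2, secondary 3, 4, 6, 8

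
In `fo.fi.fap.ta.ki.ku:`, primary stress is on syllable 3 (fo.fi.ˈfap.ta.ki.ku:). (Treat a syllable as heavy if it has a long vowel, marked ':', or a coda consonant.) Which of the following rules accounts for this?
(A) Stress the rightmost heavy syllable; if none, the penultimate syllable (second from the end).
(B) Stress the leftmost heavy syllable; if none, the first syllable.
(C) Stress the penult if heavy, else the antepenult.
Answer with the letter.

B

Rule A → syllable 6 (observed: 3).
Rule B → syllable 3 ✓.
Rule C → syllable 4 (observed: 3).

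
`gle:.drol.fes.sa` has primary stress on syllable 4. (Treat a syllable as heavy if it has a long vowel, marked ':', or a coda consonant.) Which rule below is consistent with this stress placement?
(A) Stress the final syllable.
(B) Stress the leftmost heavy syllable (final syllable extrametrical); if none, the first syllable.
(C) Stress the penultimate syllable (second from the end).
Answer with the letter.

Rule A → syllable 4 ✓.
Rule B → syllable 1 (observed: 4).
Rule C → syllable 3 (observed: 4).

A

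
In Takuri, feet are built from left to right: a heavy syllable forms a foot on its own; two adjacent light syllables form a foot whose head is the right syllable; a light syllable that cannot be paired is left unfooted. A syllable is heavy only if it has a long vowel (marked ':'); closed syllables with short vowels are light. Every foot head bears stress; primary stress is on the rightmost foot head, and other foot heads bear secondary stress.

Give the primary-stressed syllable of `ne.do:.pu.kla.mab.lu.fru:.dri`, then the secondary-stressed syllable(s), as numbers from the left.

primary 7, secondary 2, 4, 6

Weights: 1 ne L, 2 do: H, 3 pu L, 4 kla L, 5 mab L, 6 lu L, 7 fru: H, 8 dri L.
Parse left to right (heavy = foot alone; LL = one foot; stranded L unfooted): ne (ˈdo:) (pu.ˈkla) (mab.ˈlu) (ˈfru:) dri.
Foot heads: 2, 4, 6, 7.
Primary stress on the rightmost head = syllable 7.
Secondary stress on 2, 4, 6: ne.ˌdo:.pu.ˌkla.mab.ˌlu.ˈfru:.dri.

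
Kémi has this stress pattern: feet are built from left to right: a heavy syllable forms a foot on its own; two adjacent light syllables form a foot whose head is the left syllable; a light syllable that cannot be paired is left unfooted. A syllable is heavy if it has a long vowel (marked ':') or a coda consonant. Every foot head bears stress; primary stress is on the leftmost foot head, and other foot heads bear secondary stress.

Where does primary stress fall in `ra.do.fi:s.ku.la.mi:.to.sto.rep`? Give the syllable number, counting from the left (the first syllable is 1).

Weights: 1 ra L, 2 do L, 3 fi:s H, 4 ku L, 5 la L, 6 mi: H, 7 to L, 8 sto L, 9 rep H.
Parse left to right (heavy = foot alone; LL = one foot; stranded L unfooted): (ˈra.do) (ˈfi:s) (ˈku.la) (ˈmi:) (ˈto.sto) (ˈrep).
Foot heads: 1, 3, 4, 6, 7, 9.
Primary stress on the leftmost head = syllable 1.
Primary stress: syllable 1 → ˈra.do.fi:s.ku.la.mi:.to.sto.rep.

1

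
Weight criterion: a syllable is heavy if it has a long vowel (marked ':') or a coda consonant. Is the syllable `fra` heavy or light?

light

`fra`: short vowel, open (no coda). Short vowel, open → light.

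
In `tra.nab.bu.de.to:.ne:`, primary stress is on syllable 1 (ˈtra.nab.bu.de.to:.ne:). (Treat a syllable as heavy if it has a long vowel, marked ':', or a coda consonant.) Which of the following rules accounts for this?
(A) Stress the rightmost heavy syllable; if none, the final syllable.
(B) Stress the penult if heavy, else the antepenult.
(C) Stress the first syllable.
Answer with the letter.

C

Rule A → syllable 6 (observed: 1).
Rule B → syllable 5 (observed: 1).
Rule C → syllable 1 ✓.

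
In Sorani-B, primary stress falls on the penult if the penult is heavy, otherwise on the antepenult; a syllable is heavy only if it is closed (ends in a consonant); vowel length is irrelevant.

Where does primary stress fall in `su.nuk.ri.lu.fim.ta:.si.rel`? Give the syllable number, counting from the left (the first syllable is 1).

Weights: 6 ta: L, 7 si L, 8 rel H.
The penult (syllable 7, si) is light, so stress falls on the antepenult (syllable 6, ta:).
Primary stress: syllable 6 → su.nuk.ri.lu.fim.ˈta:.si.rel.

6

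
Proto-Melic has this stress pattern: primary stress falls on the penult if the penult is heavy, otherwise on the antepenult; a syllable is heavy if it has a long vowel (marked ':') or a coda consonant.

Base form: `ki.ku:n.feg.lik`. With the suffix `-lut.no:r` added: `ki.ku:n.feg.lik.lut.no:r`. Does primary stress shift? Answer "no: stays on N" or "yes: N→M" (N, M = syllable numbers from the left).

yes: 3→5

Base `ki.ku:n.feg.lik` (4 syllables):
  Weights: 2 ku:n H, 3 feg H, 4 lik H.
  The penult (syllable 3, feg) is heavy, so it takes stress.
  → primary stress on syllable 3.
Suffixed `ki.ku:n.feg.lik.lut.no:r` (6 syllables):
  Weights: 4 lik H, 5 lut H, 6 no:r H.
  The penult (syllable 5, lut) is heavy, so it takes stress.
  → primary stress on syllable 5.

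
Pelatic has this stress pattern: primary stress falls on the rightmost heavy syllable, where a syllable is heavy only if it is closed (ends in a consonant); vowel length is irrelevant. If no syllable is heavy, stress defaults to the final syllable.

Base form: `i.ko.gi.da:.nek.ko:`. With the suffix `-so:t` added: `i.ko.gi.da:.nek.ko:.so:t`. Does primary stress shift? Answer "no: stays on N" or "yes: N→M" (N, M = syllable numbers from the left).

Base `i.ko.gi.da:.nek.ko:` (6 syllables):
  Weights: 1 i L, 2 ko L, 3 gi L, 4 da: L, 5 nek H, 6 ko: L.
  Heavy syllables in the domain: 5. The rightmost is syllable 5 (nek).
  → primary stress on syllable 5.
Suffixed `i.ko.gi.da:.nek.ko:.so:t` (7 syllables):
  Weights: 1 i L, 2 ko L, 3 gi L, 4 da: L, 5 nek H, 6 ko: L, 7 so:t H.
  Heavy syllables in the domain: 5, 7. The rightmost is syllable 7 (so:t).
  → primary stress on syllable 7.

yes: 5→7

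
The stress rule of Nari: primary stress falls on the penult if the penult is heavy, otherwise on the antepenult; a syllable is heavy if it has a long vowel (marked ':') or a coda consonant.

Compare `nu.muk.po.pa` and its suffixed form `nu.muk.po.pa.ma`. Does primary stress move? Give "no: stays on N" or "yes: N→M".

yes: 2→3

Base `nu.muk.po.pa` (4 syllables):
  Weights: 2 muk H, 3 po L, 4 pa L.
  The penult (syllable 3, po) is light, so stress falls on the antepenult (syllable 2, muk).
  → primary stress on syllable 2.
Suffixed `nu.muk.po.pa.ma` (5 syllables):
  Weights: 3 po L, 4 pa L, 5 ma L.
  The penult (syllable 4, pa) is light, so stress falls on the antepenult (syllable 3, po).
  → primary stress on syllable 3.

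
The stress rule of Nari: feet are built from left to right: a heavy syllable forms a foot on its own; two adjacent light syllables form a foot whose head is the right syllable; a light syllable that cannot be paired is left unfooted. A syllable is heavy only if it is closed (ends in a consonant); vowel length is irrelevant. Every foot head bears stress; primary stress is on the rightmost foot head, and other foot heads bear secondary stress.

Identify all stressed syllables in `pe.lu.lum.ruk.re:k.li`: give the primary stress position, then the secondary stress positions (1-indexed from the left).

primary 5, secondary 2, 3, 4

Weights: 1 pe L, 2 lu L, 3 lum H, 4 ruk H, 5 re:k H, 6 li L.
Parse left to right (heavy = foot alone; LL = one foot; stranded L unfooted): (pe.ˈlu) (ˈlum) (ˈruk) (ˈre:k) li.
Foot heads: 2, 3, 4, 5.
Primary stress on the rightmost head = syllable 5.
Secondary stress on 2, 3, 4: pe.ˌlu.ˌlum.ˌruk.ˈre:k.li.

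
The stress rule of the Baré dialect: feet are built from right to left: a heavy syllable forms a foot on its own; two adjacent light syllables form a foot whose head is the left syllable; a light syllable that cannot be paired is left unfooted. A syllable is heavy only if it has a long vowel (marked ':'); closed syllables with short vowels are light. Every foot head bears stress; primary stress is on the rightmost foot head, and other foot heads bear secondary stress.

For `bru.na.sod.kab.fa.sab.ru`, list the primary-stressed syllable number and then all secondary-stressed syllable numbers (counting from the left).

primary 6, secondary 2, 4

Weights: 1 bru L, 2 na L, 3 sod L, 4 kab L, 5 fa L, 6 sab L, 7 ru L.
Parse right to left (heavy = foot alone; LL = one foot; stranded L unfooted): bru (ˈna.sod) (ˈkab.fa) (ˈsab.ru).
Foot heads: 2, 4, 6.
Primary stress on the rightmost head = syllable 6.
Secondary stress on 2, 4: bru.ˌna.sod.ˌkab.fa.ˈsab.ru.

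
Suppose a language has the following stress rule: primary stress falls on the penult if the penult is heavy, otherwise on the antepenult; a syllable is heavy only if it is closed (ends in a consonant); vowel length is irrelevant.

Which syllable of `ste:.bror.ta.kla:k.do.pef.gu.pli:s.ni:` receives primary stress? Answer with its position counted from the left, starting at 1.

Weights: 7 gu L, 8 pli:s H, 9 ni: L.
The penult (syllable 8, pli:s) is heavy, so it takes stress.
Primary stress: syllable 8 → ste:.bror.ta.kla:k.do.pef.gu.ˈpli:s.ni:.

8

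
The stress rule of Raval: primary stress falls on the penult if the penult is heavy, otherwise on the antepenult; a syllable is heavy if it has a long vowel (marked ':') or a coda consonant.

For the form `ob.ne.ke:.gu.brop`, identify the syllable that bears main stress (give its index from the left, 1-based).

3

Weights: 3 ke: H, 4 gu L, 5 brop H.
The penult (syllable 4, gu) is light, so stress falls on the antepenult (syllable 3, ke:).
Primary stress: syllable 3 → ob.ne.ˈke:.gu.brop.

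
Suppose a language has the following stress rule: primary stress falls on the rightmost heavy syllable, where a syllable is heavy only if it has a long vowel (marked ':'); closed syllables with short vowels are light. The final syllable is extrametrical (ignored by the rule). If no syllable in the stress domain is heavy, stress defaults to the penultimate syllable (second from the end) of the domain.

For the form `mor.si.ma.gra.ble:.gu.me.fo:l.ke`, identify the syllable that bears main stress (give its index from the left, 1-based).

The final syllable (9, ke) is extrametrical; the stress domain is syllables 1–8.
Weights: 1 mor L, 2 si L, 3 ma L, 4 gra L, 5 ble: H, 6 gu L, 7 me L, 8 fo:l H.
Heavy syllables in the domain: 5, 8. The rightmost is syllable 8 (fo:l).
Primary stress: syllable 8 → mor.si.ma.gra.ble:.gu.me.ˈfo:l.ke.

8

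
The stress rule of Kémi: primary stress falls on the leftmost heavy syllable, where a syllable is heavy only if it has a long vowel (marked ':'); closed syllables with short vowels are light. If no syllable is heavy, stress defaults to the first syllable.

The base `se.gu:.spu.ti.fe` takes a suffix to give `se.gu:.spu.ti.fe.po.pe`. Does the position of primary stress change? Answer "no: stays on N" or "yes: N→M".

Base `se.gu:.spu.ti.fe` (5 syllables):
  Weights: 1 se L, 2 gu: H, 3 spu L, 4 ti L, 5 fe L.
  Heavy syllables in the domain: 2. The leftmost is syllable 2 (gu:).
  → primary stress on syllable 2.
Suffixed `se.gu:.spu.ti.fe.po.pe` (7 syllables):
  Weights: 1 se L, 2 gu: H, 3 spu L, 4 ti L, 5 fe L, 6 po L, 7 pe L.
  Heavy syllables in the domain: 2. The leftmost is syllable 2 (gu:).
  → primary stress on syllable 2.

no: stays on 2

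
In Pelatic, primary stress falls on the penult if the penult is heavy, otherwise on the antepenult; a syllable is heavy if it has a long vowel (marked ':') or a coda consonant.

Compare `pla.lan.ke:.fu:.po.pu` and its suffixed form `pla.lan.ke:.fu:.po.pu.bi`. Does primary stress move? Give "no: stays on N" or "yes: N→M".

yes: 4→5

Base `pla.lan.ke:.fu:.po.pu` (6 syllables):
  Weights: 4 fu: H, 5 po L, 6 pu L.
  The penult (syllable 5, po) is light, so stress falls on the antepenult (syllable 4, fu:).
  → primary stress on syllable 4.
Suffixed `pla.lan.ke:.fu:.po.pu.bi` (7 syllables):
  Weights: 5 po L, 6 pu L, 7 bi L.
  The penult (syllable 6, pu) is light, so stress falls on the antepenult (syllable 5, po).
  → primary stress on syllable 5.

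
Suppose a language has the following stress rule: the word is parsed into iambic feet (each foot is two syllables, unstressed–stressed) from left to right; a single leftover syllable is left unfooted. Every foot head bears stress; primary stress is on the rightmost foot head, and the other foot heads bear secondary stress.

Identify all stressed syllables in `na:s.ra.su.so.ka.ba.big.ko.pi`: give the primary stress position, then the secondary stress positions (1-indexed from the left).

Parse left to right into iambic (σˈσ) feet: (na:s.ˈra) (su.ˈso) (ka.ˈba) (big.ˈko) pi. Syllable 9 is left unfooted.
Foot heads (stressed positions): 2, 4, 6, 8.
End Rule Rightmost: primary stress on the rightmost head = syllable 8.
Secondary stress on 2, 4, 6: na:s.ˌra.su.ˌso.ka.ˌba.big.ˈko.pi.

primary 8, secondary 2, 4, 6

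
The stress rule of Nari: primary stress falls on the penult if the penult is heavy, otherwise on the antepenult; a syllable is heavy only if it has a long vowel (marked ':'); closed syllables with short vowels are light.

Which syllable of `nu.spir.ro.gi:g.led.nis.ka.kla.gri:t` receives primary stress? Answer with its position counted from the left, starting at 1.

Weights: 7 ka L, 8 kla L, 9 gri:t H.
The penult (syllable 8, kla) is light, so stress falls on the antepenult (syllable 7, ka).
Primary stress: syllable 7 → nu.spir.ro.gi:g.led.nis.ˈka.kla.gri:t.

7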